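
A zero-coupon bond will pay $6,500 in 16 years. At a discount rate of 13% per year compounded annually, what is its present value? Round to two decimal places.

Growth factor = (1 + 0.13)^16 ≈ 7.067325527.
P = 6,500/7.067325527 ≈ 919.7256.

$919.73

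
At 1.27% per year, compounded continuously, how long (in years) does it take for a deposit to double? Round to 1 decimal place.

e^(0.0127t) = 2, so 0.0127t = ln 2 ≈ 0.69315.
t ≈ 0.69315/0.0127 ≈ 54.5785.

54.6 years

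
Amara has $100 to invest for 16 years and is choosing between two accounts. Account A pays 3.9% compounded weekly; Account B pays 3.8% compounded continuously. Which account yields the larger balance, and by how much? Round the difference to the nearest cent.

Account A growth factor: (1 + 0.00075)^832 ≈ 1.86594218; balance ≈ 186.5942.
Account B growth factor: e^(0.038·16) = e^0.608 ≈ 1.83675421; balance ≈ 183.6754.
Account A is larger by 2.9188.

Account A, by $2.92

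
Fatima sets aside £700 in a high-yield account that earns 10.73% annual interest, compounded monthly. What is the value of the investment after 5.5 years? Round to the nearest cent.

£1,259.67

Growth factor = (1 + 0.1073/12)^66 ≈ 1.799532954.
A ≈ 700 × 1.799532954 ≈ 1,259.6731.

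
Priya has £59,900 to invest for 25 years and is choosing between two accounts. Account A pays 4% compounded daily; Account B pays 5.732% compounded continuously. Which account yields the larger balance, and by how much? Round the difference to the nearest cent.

Account B, by £88,239.96

A: (1 + 0.04/365)^9125 ≈ 2.71813289647, so 59,900 × 2.71813289647 ≈ 162,816.1605.
B: e^(0.05732·25) = e^1.433 ≈ 4.19125411246, so 59,900 × 4.19125411246 ≈ 251,056.1213.
Difference ≈ 88,239.9608 in favor of B.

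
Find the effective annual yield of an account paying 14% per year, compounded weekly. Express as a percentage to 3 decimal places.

One year is 52 periods at 0.00269231 each: (1 + 0.00269231)^52 ≈ 1.150057.
EAR = 1.150057 − 1 ≈ 15.00574%.

15.006%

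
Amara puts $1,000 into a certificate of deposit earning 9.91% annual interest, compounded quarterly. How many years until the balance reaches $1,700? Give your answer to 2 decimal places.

5.42 years

We need (1 + 0.024775)^(4t) = 1.7, so 4t = ln 1.7 / ln 1.024775 ≈ 21.6821.
t ≈ 21.6821/4 = 5.4205 years.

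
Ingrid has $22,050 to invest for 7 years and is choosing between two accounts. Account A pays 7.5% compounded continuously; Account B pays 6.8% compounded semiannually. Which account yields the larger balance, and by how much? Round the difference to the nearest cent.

Account A, by $2,062.18

Account A growth factor: e^(0.075·7) = e^0.525 ≈ 1.6904588484; balance ≈ 37,274.6176.
Account B growth factor: (1 + 0.034)^14 ≈ 1.5969361148; balance ≈ 35,212.4413.
Account A is larger by 2,062.1763.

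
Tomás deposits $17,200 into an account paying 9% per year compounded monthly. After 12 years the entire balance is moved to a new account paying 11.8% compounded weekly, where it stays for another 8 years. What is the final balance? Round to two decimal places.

$129,516.73

Phase 1: 17,200·(1 + 0.0075)^144 ≈ 50,444.7925.
Phase 2: 50,444.7925·(1 + 0.118/52)^416 ≈ 129,516.7299.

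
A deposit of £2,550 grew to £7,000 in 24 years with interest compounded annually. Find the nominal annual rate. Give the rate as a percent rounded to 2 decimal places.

4.30%

The 24-period growth factor is 7,000/2,550 = 2.7451.
r = 2.7451^(1/24) − 1 ≈ 0.0429734, i.e. 4.29734%.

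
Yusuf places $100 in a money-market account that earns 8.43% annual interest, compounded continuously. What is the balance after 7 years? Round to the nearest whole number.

A = P·e^(rt) = 100·e^(0.0843·7) = 100·e^0.5901.
e^0.5901 ≈ 1.80416882, so A ≈ 180.4169.

$180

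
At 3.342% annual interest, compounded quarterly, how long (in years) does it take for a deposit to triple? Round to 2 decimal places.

33.01 years

(1 + 0.008355)^(4t) = 3.
4t = ln 3 / ln(1 + 0.008355) ≈ 1.0986/0.00832029 ≈ 132.0401.
t ≈ 33.0100.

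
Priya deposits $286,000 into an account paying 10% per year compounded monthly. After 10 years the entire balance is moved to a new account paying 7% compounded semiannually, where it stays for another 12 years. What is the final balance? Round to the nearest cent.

$1,767,784.58

After 10 years at 10%: 286,000 × 2.707041490862 ≈ 774,213.8664.
Then 12 years at 7%: 774,213.8664 × 2.283328487215 ≈ 1,767,784.5763.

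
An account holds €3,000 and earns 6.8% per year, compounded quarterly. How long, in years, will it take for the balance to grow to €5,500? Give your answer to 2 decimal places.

8.99 years

(1 + 0.017)^(4t) = 5,500/3,000 = 1.8333.
4t·ln(1 + 0.017) = ln(1.8333); 4t = 0.60614/0.0168571 ≈ 35.9573.
t ≈ 8.9893 years.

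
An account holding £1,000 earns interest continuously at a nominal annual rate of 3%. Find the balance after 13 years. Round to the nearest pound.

£1,477

A = P·e^(rt) = 1,000·e^(0.03·13) = 1,000·e^0.39.
e^0.39 ≈ 1.476980794, so A ≈ 1,476.9808.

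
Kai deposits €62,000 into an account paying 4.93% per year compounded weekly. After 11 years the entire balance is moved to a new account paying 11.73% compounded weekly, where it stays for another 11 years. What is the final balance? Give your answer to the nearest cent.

€386,845.10

Phase 1: 62,000·(1 + 0.0493/52)^572 ≈ 106,610.0171.
Phase 2: 106,610.0171·(1 + 0.1173/52)^572 ≈ 386,845.0989.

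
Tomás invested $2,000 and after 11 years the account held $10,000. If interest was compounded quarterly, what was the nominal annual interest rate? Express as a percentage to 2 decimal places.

The 44-period growth factor is 10,000/2,000 = 5.
r/4 = 5^(1/44) − 1 ≈ 0.0372553, so r ≈ 4·0.0372553 = 14.90214%.

14.90%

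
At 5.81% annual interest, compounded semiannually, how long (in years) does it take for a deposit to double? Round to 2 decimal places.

12.10 years

(1 + 0.02905)^(2t) = 2.
2t = ln 2 / ln(1 + 0.02905) ≈ 0.69315/0.028636 ≈ 24.2054.
t ≈ 12.1027.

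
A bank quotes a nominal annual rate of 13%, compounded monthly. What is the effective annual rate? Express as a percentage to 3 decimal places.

13.803%

One year is 12 periods at 0.0108333 each: (1 + 0.0108333)^12 ≈ 1.138032.
EAR = 1.138032 − 1 ≈ 13.80325%.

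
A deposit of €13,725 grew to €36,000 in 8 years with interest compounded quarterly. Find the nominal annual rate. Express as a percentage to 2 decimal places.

12.24%

(1 + r/4)^32 = 36,000/13,725 = 2.62295.
1 + r/4 = 2.62295^(1/32) ≈ 1.030593, so r/4 ≈ 0.030593.
r ≈ 4·0.030593 = 12.23720%.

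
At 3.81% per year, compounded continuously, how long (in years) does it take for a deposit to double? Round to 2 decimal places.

e^(0.0381t) = 2, so 0.0381t = ln 2 ≈ 0.69315.
t ≈ 0.69315/0.0381 ≈ 18.1928.

18.19 years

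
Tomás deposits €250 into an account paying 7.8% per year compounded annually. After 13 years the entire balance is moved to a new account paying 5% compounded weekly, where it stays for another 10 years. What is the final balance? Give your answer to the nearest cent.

After 13 years at 7.8%: 250 × 2.654873858 ≈ 663.7185.
Then 10 years at 5%: 663.7185 × 1.648325245 ≈ 1,094.0239.

€1,094.02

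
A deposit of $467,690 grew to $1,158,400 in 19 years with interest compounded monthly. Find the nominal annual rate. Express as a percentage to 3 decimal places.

4.783%

The 228-period growth factor is 1,158,400/467,690 = 2.47685.
r/12 = 2.47685^(1/228) − 1 ≈ 0.00398595, so r ≈ 12·0.00398595 = 4.78314%.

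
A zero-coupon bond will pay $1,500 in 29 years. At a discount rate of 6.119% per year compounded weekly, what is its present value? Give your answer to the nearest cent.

Periodic rate = 6.119%/52 = 0.00117673; 1508 periods.
P = 1,500/(1 + 0.06119/52)^1508 ≈ 1,500/5.89124151 ≈ 254.6153.

$254.62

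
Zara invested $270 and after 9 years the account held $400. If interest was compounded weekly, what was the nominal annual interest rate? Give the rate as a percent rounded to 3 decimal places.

(1 + r/52)^468 = 400/270 = 1.48148.
1 + r/52 = 1.48148^(1/468) ≈ 1.00084, so r/52 ≈ 0.000840187.
r ≈ 52·0.000840187 = 4.36897%.

4.369%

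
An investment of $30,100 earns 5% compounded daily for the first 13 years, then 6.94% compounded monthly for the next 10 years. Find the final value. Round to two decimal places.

$115,178.32

After 13 years at 5%: 30,100 × 1.91545555777 ≈ 57,655.2123.
Then 10 years at 6.94%: 57,655.2123 × 1.99770872701 ≈ 115,178.3207.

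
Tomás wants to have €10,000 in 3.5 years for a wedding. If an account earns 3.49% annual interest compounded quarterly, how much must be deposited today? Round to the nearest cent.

Periodic rate = 3.49%/4 = 0.008725; 14 periods.
P = 10,000/(1 + 0.008725)^14 ≈ 10,000/1.129325103 ≈ 8,854.8461.

€8,854.85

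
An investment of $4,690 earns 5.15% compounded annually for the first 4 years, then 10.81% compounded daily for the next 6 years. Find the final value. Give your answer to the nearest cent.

$10,966.09

Phase 1: 4,690·(1 + 0.0515)^4 ≈ 5,733.3698.
Phase 2: 5,733.3698·(1 + 0.1081/365)^2190 ≈ 10,966.0860.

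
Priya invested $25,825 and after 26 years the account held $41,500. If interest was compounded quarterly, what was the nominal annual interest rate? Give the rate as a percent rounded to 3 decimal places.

(1 + r/4)^104 = 41,500/25,825 = 1.60697.
1 + r/4 = 1.60697^(1/104) ≈ 1.004571, so r/4 ≈ 0.00457148.
r ≈ 4·0.00457148 = 1.82859%.

1.829%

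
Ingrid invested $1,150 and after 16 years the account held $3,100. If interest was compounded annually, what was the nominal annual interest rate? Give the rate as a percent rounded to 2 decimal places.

(1 + r)^16 = 3,100/1,150 = 2.69565.
1 + r = 2.69565^(1/16) ≈ 1.063938, so r ≈ 0.0639384.
r ≈ 6.39384%.

6.39%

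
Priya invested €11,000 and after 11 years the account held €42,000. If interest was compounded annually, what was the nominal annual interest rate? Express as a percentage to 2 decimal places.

12.95%

The 11-period growth factor is 42,000/11,000 = 3.81818.
r = 3.81818^(1/11) − 1 ≈ 0.129526, i.e. 12.95255%.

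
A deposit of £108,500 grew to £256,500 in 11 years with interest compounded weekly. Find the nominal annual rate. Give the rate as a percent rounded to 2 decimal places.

The 572-period growth factor is 256,500/108,500 = 2.36406.
r/52 = 2.36406^(1/572) − 1 ≈ 0.00150529, so r ≈ 52·0.00150529 = 7.82751%.

7.83%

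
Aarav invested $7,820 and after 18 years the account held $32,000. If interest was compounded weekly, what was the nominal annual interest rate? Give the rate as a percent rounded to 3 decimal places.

The 936-period growth factor is 32,000/7,820 = 4.09207.
r/52 = 4.09207^(1/936) − 1 ≈ 0.00150653, so r ≈ 52·0.00150653 = 7.83396%.

7.834%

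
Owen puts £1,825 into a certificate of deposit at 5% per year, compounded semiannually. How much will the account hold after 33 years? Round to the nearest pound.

Periodic rate = 5%/2 = 0.025; periods = 2·33 = 66.
A = 1,825·(1 + 0.025)^66 ≈ 1,825·5.102407213 ≈ 9,311.8932.

£9,312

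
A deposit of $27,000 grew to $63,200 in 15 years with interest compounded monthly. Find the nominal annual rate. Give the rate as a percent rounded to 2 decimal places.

The 180-period growth factor is 63,200/27,000 = 2.34074.
r/12 = 2.34074^(1/180) − 1 ≈ 0.004736, so r ≈ 12·0.004736 = 5.68320%.

5.68%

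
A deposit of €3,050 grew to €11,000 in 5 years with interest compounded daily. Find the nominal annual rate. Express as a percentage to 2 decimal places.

The 1825-period growth factor is 11,000/3,050 = 3.60656.
r/365 = 3.60656^(1/1825) − 1 ≈ 0.000703126, so r ≈ 365·0.000703126 = 25.66409%.

25.66%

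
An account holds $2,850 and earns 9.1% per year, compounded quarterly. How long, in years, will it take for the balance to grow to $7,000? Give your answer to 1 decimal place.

10.0 years

We need (1 + 0.02275)^(4t) = 2.4561, so 4t = ln 2.4561 / ln 1.02275 ≈ 39.9461.
t ≈ 39.9461/4 = 9.9865 years.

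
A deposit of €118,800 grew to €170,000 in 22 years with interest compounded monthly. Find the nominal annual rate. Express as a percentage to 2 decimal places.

(1 + r/12)^264 = 170,000/118,800 = 1.43098.
1 + r/12 = 1.43098^(1/264) ≈ 1.001358, so r/12 ≈ 0.00135833.
r ≈ 12·0.00135833 = 1.63000%.

1.63%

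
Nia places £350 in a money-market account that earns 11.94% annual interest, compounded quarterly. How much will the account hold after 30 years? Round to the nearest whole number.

£11,938

Periodic rate = 11.94%/4 = 0.02985; periods = 4·30 = 120.
A = 350·(1 + 0.02985)^120 ≈ 350·34.109613596 ≈ 11,938.3648.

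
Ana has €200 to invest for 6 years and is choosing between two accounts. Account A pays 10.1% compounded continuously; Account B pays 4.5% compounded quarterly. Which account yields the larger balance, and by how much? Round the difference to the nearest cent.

Account A, by €105.02

A: e^(0.101·6) = e^0.606 ≈ 1.83308438, so 200 × 1.83308438 ≈ 366.6169.
B: (1 + 0.01125)^24 ≈ 1.30799123, so 200 × 1.30799123 ≈ 261.5982.
Difference ≈ 105.0186 in favor of A.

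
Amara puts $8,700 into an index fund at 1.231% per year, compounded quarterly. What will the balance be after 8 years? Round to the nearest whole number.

$9,599

Growth factor = (1 + 0.0030775)^32 ≈ 1.10332547.
A ≈ 8,700 × 1.10332547 ≈ 9,598.9316.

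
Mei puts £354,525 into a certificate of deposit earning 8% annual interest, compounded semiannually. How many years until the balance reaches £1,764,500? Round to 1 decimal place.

20.5 years

(1 + 0.04)^(2t) = 1,764,500/354,525 = 4.9771.
2t·ln(1 + 0.04) = ln(4.9771); 2t = 1.6048/0.0392207 ≈ 40.9183.
t ≈ 20.4591 years.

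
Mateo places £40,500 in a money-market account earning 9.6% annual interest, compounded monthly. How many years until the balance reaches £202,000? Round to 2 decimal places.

16.81 years

(1 + 0.008)^(12t) = 202,000/40,500 = 4.9877.
12t·ln(1 + 0.008) = ln(4.9877); 12t = 1.607/0.00796817 ≈ 201.6731.
t ≈ 16.8061 years.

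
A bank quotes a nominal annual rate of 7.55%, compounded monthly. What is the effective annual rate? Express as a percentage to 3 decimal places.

7.817%

One year is 12 periods at 0.00629167 each: (1 + 0.00629167)^12 ≈ 1.078168.
EAR = 1.078168 − 1 ≈ 7.81682%.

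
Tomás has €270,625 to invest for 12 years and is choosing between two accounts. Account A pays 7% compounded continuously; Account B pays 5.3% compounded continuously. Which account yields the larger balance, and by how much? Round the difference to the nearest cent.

Account A, by €115,680.52

Account A growth factor: e^(0.07·12) = e^0.84 ≈ 2.31636697678; balance ≈ 626,866.8131.
Account B growth factor: e^(0.053·12) = e^0.636 ≈ 1.88891010743; balance ≈ 511,186.2978.
Account A is larger by 115,680.5153.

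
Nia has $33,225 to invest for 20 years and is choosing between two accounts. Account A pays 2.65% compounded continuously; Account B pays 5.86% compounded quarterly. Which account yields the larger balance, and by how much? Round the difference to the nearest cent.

Account A growth factor: e^(0.0265·20) = e^0.53 ≈ 1.6989323086; balance ≈ 56,447.0260.
Account B growth factor: (1 + 0.01465)^80 ≈ 3.2011113144; balance ≈ 106,356.9234.
Account B is larger by 49,909.8975.

Account B, by $49,909.90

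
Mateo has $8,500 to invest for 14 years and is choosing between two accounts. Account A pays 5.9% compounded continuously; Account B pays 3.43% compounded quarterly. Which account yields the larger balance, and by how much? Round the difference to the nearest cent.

A: e^(0.059·14) = e^0.826 ≈ 2.2841637874, so 8,500 × 2.2841637874 ≈ 19,415.3922.
B: (1 + 0.008575)^56 ≈ 1.6130920049, so 8,500 × 1.6130920049 ≈ 13,711.2820.
Difference ≈ 5,704.1102 in favor of A.

Account A, by $5,704.11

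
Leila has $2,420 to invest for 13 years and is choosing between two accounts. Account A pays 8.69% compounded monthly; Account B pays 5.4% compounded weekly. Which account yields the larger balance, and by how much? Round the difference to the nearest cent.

A: (1 + 0.0869/12)^156 ≈ 3.082155487, so 2,420 × 3.082155487 ≈ 7,458.8163.
B: (1 + 0.054/52)^676 ≈ 2.017049403, so 2,420 × 2.017049403 ≈ 4,881.2596.
Difference ≈ 2,577.5567 in favor of A.

Account A, by $2,577.56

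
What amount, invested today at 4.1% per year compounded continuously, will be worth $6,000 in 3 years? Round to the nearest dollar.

$5,306

P = A·e^(−rt) = 6,000·e^(−0.123).
e^(−0.123) ≈ 0.8842636626, so P ≈ 5,305.5820.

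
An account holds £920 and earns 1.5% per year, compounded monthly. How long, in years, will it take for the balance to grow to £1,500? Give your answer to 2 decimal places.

We need (1 + 0.00125)^(12t) = 1.6304, so 12t = ln 1.6304 / ln 1.00125 ≈ 391.3217.
t ≈ 391.3217/12 = 32.6101 years.

32.61 years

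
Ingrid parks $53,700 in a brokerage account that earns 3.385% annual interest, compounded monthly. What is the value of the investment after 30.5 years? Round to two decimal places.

Periodic rate = 3.385%/12 = 0.00282083; periods = 12·30.5 = 366.
A = 53,700·(1 + 0.03385/12)^366 ≈ 53,700·2.8037886256 ≈ 150,563.4492.

$150,563.45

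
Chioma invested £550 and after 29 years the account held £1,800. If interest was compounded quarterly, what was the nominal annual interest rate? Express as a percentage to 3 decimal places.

The 116-period growth factor is 1,800/550 = 3.27273.
r/4 = 3.27273^(1/116) − 1 ≈ 0.0102733, so r ≈ 4·0.0102733 = 4.10932%.

4.109%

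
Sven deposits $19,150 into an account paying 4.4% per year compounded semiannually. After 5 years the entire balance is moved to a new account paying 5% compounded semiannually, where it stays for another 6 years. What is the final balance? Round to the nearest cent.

$32,015.78

After 5 years at 4.4%: 19,150 × 1.2431082766 ≈ 23,805.5235.
Then 6 years at 5%: 23,805.5235 × 1.3448888242 ≈ 32,015.7825.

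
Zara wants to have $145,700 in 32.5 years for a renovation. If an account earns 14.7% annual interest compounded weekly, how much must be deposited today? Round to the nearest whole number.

$1,235

Growth factor = (1 + 0.147/52)^1690 ≈ 118.008881317.
P = 145,700/118.008881317 ≈ 1,234.6528.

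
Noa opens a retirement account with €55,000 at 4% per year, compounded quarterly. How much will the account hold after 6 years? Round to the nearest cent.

Growth factor = (1 + 0.01)^24 ≈ 1.2697346485.
A ≈ 55,000 × 1.2697346485 ≈ 69,835.4057.

€69,835.41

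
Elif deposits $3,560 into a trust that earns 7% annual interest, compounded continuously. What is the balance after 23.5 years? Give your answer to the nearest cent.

$18,444.40

A = P·e^(rt) = 3,560·e^(0.07·23.5) = 3,560·e^1.645.
e^1.645 ≈ 5.1810099069, so A ≈ 18,444.3953.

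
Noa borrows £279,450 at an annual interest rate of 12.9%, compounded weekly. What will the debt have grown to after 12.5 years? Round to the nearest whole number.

£1,398,739

Periodic rate = 12.9%/52 = 0.00248077; periods = 52·12.5 = 650.
A = 279,450·(1 + 0.129/52)^650 ≈ 279,450·5.005329183614 ≈ 1,398,739.2404.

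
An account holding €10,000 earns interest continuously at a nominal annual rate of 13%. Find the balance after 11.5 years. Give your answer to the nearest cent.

€44,593.37

A = P·e^(rt) = 10,000·e^(0.13·11.5) = 10,000·e^1.495.
e^1.495 ≈ 4.4593365528, so A ≈ 44,593.3655.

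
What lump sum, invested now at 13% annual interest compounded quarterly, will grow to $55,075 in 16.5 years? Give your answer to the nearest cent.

$6,671.30

Periodic rate = 13%/4 = 0.0325; 66 periods.
P = 55,075/(1 + 0.0325)^66 ≈ 55,075/8.2555114043 ≈ 6,671.3008.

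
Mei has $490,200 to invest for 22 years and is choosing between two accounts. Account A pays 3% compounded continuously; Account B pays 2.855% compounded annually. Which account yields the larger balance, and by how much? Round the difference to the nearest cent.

Account A, by $37,825.46

A: e^(0.03·22) = e^0.66 ≈ 1.9347923344, so 490,200 × 1.9347923344 ≈ 948,435.2023.
B: (1 + 0.02855)^22 ≈ 1.85762902188, so 490,200 × 1.85762902188 ≈ 910,609.7465.
Difference ≈ 37,825.4558 in favor of A.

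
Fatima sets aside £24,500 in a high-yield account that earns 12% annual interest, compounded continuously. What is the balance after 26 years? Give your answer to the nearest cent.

£554,836.30

A = P·e^(rt) = 24,500·e^(0.12·26) = 24,500·e^3.12.
e^3.12 ≈ 22.6463796432, so A ≈ 554,836.3013.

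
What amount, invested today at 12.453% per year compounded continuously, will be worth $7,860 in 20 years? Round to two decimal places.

P = A·e^(−rt) = 7,860·e^(−2.4906).
e^(−2.4906) ≈ 0.08286023552, so P ≈ 651.2815.

$651.28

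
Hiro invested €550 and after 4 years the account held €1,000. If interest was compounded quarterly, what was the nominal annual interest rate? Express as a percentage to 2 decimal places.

The 16-period growth factor is 1,000/550 = 1.81818.
r/4 = 1.81818^(1/16) − 1 ≈ 0.0380717, so r ≈ 4·0.0380717 = 15.22866%.

15.23%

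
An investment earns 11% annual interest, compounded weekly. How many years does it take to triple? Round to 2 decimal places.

(1 + 0.00211538)^(52t) = 3.
52t = ln 3 / ln(1 + 0.00211538) ≈ 1.0986/0.00211315 ≈ 519.8931.
t ≈ 9.9979.

10.00 years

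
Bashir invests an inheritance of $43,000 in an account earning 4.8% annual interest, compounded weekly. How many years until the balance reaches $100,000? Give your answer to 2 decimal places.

17.59 years

We need (1 + 0.000923077)^(52t) = 2.3256, so 52t = ln 2.3256 / ln 1.000923 ≈ 914.7228.
t ≈ 914.7228/52 = 17.5908 years.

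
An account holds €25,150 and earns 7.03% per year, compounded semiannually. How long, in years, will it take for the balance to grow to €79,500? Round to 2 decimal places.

(1 + 0.03515)^(2t) = 79,500/25,150 = 3.161.
2t·ln(1 + 0.03515) = ln(3.161); 2t = 1.1509/0.0345463 ≈ 33.3146.
t ≈ 16.6573 years.

16.66 years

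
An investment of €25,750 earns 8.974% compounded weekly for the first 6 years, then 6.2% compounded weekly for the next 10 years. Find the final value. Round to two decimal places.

€81,944.42

Phase 1: 25,750·(1 + 0.08974/52)^312 ≈ 44,097.8289.
Phase 2: 44,097.8289·(1 + 0.062/52)^520 ≈ 81,944.4212.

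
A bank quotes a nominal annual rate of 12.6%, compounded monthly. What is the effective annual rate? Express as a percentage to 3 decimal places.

EAR = (1 + 12.6%/12)^12 − 1 = (1 + 0.0105)^12 − 1.
(1 + 0.0105)^12 ≈ 1.133537, so EAR ≈ 13.35373%.

13.354%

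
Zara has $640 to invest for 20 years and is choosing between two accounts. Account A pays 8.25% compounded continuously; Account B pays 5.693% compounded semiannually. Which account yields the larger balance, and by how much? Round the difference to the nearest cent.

A: e^(0.0825·20) = e^1.65 ≈ 5.206979827, so 640 × 5.206979827 ≈ 3,332.4671.
B: (1 + 0.028465)^40 ≈ 3.073128124, so 640 × 3.073128124 ≈ 1,966.8020.
Difference ≈ 1,365.6651 in favor of A.

Account A, by $1,365.67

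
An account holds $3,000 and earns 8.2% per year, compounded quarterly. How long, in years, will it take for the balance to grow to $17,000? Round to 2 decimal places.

We need (1 + 0.0205)^(4t) = 5.6667, so 4t = ln 5.6667 / ln 1.0205 ≈ 85.4791.
t ≈ 85.4791/4 = 21.3698 years.

21.37 years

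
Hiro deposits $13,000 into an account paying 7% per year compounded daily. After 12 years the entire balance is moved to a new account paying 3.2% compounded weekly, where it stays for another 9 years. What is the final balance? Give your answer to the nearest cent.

Phase 1: 13,000·(1 + 0.07/365)^4380 ≈ 30,110.3456.
Phase 2: 30,110.3456·(1 + 0.032/52)^468 ≈ 40,156.3362.

$40,156.34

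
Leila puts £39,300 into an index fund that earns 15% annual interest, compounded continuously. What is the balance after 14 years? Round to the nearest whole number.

A = P·e^(rt) = 39,300·e^(0.15·14) = 39,300·e^2.1.
e^2.1 ≈ 8.16616991257, so A ≈ 320,930.4776.

£320,930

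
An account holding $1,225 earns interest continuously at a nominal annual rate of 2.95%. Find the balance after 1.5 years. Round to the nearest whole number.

$1,280

A = P·e^(rt) = 1,225·e^(0.0295·1.5) = 1,225·e^0.04425.
e^0.04425 ≈ 1.045243633, so A ≈ 1,280.4235.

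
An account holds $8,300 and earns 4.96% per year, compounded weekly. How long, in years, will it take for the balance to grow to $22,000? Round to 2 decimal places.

We need (1 + 0.000953846)^(52t) = 2.6506, so 52t = ln 2.6506 / ln 1.000954 ≈ 1022.4414.
t ≈ 1022.4414/52 = 19.6623 years.

19.66 years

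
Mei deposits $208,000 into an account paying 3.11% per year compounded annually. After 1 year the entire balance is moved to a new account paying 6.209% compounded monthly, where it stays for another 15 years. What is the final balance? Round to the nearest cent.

$543,002.04

Phase 1: 208,000·(1 + 0.0311)^1 ≈ 214,468.8000.
Phase 2: 214,468.8000·(1 + 0.06209/12)^180 ≈ 543,002.0376.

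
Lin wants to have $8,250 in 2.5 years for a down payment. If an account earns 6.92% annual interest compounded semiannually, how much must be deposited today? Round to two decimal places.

$6,959.72

Growth factor = (1 + 0.0346)^5 ≈ 1.185393033.
P = 8,250/1.185393033 ≈ 6,959.7170.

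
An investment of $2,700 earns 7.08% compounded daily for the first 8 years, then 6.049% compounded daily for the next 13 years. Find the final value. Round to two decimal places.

Phase 1: 2,700·(1 + 0.0708/365)^2920 ≈ 4,756.9031.
Phase 2: 4,756.9031·(1 + 0.06049/365)^4745 ≈ 10,442.6846.

$10,442.68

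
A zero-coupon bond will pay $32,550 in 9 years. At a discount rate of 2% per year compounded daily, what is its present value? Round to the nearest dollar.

$27,188

Periodic rate = 2%/365 = 0.0000547945; 3285 periods.
P = 32,550/(1 + 0.02/365)^3285 ≈ 32,550/1.1972114593 ≈ 27,188.1795.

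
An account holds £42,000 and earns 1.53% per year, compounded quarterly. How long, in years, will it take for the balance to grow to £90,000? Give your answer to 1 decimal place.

49.9 years

We need (1 + 0.003825)^(4t) = 2.1429, so 4t = ln 2.1429 / ln 1.003825 ≈ 199.6331.
t ≈ 199.6331/4 = 49.9083 years.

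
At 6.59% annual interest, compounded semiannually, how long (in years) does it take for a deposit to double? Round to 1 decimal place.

10.7 years

(1 + 0.03295)^(2t) = 2.
2t = ln 2 / ln(1 + 0.03295) ≈ 0.69315/0.0324188 ≈ 21.3810.
t ≈ 10.6905.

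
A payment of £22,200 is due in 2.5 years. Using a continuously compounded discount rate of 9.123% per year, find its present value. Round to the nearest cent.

P = A·e^(−rt) = 22,200·e^(−0.228075).
e^(−0.228075) ≈ 0.79606455276, so P ≈ 17,672.6331.

£17,672.63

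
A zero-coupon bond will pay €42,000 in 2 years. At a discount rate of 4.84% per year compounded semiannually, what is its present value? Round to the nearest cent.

Growth factor = (1 + 0.0242)^4 ≈ 1.1003708729.
P = 42,000/1.1003708729 ≈ 38,168.9492.

€38,168.95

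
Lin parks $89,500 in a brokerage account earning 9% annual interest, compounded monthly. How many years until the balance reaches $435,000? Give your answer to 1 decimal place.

We need (1 + 0.0075)^(12t) = 4.8603, so 12t = ln 4.8603 / ln 1.0075 ≈ 211.6039.
t ≈ 211.6039/12 = 17.6337 years.

17.6 years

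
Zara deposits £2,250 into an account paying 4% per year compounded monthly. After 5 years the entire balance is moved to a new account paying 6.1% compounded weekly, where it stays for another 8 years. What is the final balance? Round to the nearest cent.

£4,474.13

After 5 years at 4%: 2,250 × 1.220996594 ≈ 2,747.2423.
Then 8 years at 6.1%: 2,747.2423 × 1.628588995 ≈ 4,474.1286.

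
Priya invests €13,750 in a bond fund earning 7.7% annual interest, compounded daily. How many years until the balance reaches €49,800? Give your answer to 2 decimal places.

16.72 years

We need (1 + 0.000210959)^(365t) = 3.6218, so 365t = ln 3.6218 / ln 1.000211 ≈ 6101.2447.
t ≈ 6101.2447/365 = 16.7157 years.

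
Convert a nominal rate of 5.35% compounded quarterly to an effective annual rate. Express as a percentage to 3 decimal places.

5.458%

One year is 4 periods at 0.013375 each: (1 + 0.013375)^4 ≈ 1.054583.
EAR = 1.054583 − 1 ≈ 5.45829%.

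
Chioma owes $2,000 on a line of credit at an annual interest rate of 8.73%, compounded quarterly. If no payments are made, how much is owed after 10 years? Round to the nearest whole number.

$4,743

Growth factor = (1 + 0.021825)^40 ≈ 2.371706575.
A ≈ 2,000 × 2.371706575 ≈ 4,743.4131.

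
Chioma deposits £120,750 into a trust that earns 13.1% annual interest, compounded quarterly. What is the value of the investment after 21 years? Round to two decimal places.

£1,809,190.28

Growth factor = (1 + 0.03275)^84 ≈ 14.98294228105.
A ≈ 120,750 × 14.98294228105 ≈ 1,809,190.2804.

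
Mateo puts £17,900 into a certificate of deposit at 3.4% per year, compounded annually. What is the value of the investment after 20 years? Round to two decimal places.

Growth factor = (1 + 0.034)^20 ≈ 1.9516897225.
A ≈ 17,900 × 1.9516897225 ≈ 34,935.2460.

£34,935.25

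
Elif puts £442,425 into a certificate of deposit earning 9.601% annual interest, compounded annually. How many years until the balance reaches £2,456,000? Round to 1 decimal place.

We need (1 + 0.09601)^t = 5.5512, so t = ln 5.5512 / ln 1.09601 ≈ 18.6964.

18.7 years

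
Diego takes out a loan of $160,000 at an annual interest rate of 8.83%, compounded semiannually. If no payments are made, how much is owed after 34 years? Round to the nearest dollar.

Growth factor = (1 + 0.04415)^68 ≈ 18.87455457996.
A ≈ 160,000 × 18.87455457996 ≈ 3,019,928.7328.

$3,019,929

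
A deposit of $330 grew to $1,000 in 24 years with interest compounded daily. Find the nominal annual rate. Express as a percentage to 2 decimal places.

(1 + r/365)^8760 = 1,000/330 = 3.0303.
1 + r/365 = 3.0303^(1/8760) ≈ 1.000127, so r/365 ≈ 0.000126568.
r ≈ 365·0.000126568 = 4.61972%.

4.62%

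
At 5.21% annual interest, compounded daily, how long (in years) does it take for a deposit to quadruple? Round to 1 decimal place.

26.6 years

(1 + 0.00014274)^(365t) = 4.
365t = ln 4 / ln(1 + 0.00014274) ≈ 1.3863/0.00014273 ≈ 9712.7362.
t ≈ 26.6102.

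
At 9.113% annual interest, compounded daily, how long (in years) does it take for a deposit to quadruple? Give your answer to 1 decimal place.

15.2 years

(1 + 0.000249671)^(365t) = 4.
365t = ln 4 / ln(1 + 0.000249671) ≈ 1.3863/0.00024964 ≈ 5553.1725.
t ≈ 15.2142.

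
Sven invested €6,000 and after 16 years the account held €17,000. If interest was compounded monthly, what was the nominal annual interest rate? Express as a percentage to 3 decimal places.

(1 + r/12)^192 = 17,000/6,000 = 2.83333.
1 + r/12 = 2.83333^(1/192) ≈ 1.005439, so r/12 ≈ 0.00543898.
r ≈ 12·0.00543898 = 6.52677%.

6.527%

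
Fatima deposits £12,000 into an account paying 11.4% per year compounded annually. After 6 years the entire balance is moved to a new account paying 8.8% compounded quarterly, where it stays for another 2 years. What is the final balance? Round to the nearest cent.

£27,296.03

After 6 years at 11.4%: 12,000 × 1.9112220401 ≈ 22,934.6645.
Then 2 years at 8.8%: 22,934.6645 × 1.1901649777 ≈ 27,296.0344.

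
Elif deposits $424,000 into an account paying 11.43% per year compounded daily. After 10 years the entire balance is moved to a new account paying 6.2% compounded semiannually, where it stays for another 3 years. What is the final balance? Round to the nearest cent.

$1,596,756.65

Phase 1: 424,000·(1 + 0.1143/365)^3650 ≈ 1,329,495.1025.
Phase 2: 1,329,495.1025·(1 + 0.031)^6 ≈ 1,596,756.6501.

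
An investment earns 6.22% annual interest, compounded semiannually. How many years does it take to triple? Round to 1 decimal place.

(1 + 0.0311)^(2t) = 3.
2t = ln 3 / ln(1 + 0.0311) ≈ 1.0986/0.0306262 ≈ 35.8717.
t ≈ 17.9358.

17.9 years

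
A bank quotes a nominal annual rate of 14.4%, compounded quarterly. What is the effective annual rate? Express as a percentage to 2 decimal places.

15.20%

One year is 4 periods at 0.036 each: (1 + 0.036)^4 ≈ 1.151964.
EAR = 1.151964 − 1 ≈ 15.19643%.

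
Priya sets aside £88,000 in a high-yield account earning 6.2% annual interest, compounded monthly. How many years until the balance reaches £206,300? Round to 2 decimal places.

We need (1 + 0.00516667)^(12t) = 2.3443, so 12t = ln 2.3443 / ln 1.005167 ≈ 165.3278.
t ≈ 165.3278/12 = 13.7773 years.

13.78 years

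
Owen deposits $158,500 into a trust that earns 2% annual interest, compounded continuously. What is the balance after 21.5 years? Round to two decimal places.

A = P·e^(rt) = 158,500·e^(0.02·21.5) = 158,500·e^0.43.
e^0.43 ≈ 1.53725752355, so A ≈ 243,655.3175.

$243,655.32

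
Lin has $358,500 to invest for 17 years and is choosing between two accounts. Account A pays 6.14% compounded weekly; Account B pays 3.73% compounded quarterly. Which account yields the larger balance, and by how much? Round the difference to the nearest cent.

A: (1 + 0.0614/52)^884 ≈ 2.838240282249, so 358,500 × 2.838240282249 ≈ 1,017,509.1412.
B: (1 + 0.009325)^68 ≈ 1.87979318099, so 358,500 × 1.87979318099 ≈ 673,905.8554.
Difference ≈ 343,603.2858 in favor of A.

Account A, by $343,603.29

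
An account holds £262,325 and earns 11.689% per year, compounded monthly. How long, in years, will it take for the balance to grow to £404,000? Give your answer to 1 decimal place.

3.7 years

We need (1 + 0.00974083)^(12t) = 1.5401, so 12t = ln 1.5401 / ln 1.009741 ≈ 44.5476.
t ≈ 44.5476/12 = 3.7123 years.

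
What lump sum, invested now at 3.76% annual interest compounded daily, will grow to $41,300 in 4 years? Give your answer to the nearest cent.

Periodic rate = 3.76%/365 = 0.000103014; 1460 periods.
P = 41,300/(1 + 0.0376/365)^1460 ≈ 41,300/1.1622900661 ≈ 35,533.2986.

$35,533.30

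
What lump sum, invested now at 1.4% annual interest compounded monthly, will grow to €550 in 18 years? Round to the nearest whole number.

Periodic rate = 1.4%/12 = 0.00116667; 216 periods.
P = 550/(1 + 0.014/12)^216 ≈ 550/1.28640707 ≈ 427.5474.

€428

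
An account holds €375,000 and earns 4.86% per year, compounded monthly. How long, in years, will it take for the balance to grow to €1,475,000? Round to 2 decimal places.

(1 + 0.00405)^(12t) = 1,475,000/375,000 = 3.9333.
12t·ln(1 + 0.00405) = ln(3.9333); 12t = 1.3695/0.00404182 ≈ 338.8293.
t ≈ 28.2358 years.

28.24 years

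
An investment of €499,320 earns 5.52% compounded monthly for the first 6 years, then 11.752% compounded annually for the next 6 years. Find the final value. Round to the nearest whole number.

€1,353,379

After 6 years at 5.52%: 499,320 × 1.391581079571 ≈ 694,844.2647.
Then 6 years at 11.752%: 694,844.2647 × 1.947743779664 ≈ 1,353,378.5943.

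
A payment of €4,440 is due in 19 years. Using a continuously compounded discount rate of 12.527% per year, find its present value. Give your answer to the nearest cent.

P = A·e^(−rt) = 4,440·e^(−2.38013).
e^(−2.38013) ≈ 0.09253854672, so P ≈ 410.8711.

€410.87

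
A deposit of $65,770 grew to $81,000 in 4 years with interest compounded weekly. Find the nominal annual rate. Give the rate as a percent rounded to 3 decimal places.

The 208-period growth factor is 81,000/65,770 = 1.23156.
r/52 = 1.23156^(1/208) − 1 ≈ 0.00100187, so r ≈ 52·0.00100187 = 5.20974%.

5.210%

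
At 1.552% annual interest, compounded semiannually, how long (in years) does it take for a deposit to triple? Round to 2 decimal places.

(1 + 0.00776)^(2t) = 3.
2t = ln 3 / ln(1 + 0.00776) ≈ 1.0986/0.00773005 ≈ 142.1223.
t ≈ 71.0612.

71.06 years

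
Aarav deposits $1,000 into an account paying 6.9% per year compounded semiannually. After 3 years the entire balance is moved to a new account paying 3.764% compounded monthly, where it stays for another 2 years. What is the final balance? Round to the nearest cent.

$1,321.37

Phase 1: 1,000·(1 + 0.0345)^6 ≈ 1,225.6966.
Phase 2: 1,225.6966·(1 + 0.03764/12)^24 ≈ 1,321.3732.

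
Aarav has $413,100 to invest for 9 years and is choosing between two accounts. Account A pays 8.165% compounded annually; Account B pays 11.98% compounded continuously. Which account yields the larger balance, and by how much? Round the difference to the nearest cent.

Account B, by $377,046.44

Account A growth factor: (1 + 0.08165)^9 ≈ 2.02665951281; balance ≈ 837,213.0447.
Account B growth factor: e^(0.1198·9) = e^1.0782 ≈ 2.939383895394; balance ≈ 1,214,259.4872.
Account B is larger by 377,046.4424.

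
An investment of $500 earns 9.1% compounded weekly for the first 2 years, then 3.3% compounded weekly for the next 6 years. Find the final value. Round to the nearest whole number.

$731

After 2 years at 9.1%: 500 × 1.19942339 ≈ 599.7117.
Then 6 years at 3.3%: 599.7117 × 1.21888584 ≈ 730.9801.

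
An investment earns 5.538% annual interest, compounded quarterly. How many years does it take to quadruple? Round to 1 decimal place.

(1 + 0.013845)^(4t) = 4.
4t = ln 4 / ln(1 + 0.013845) ≈ 1.3863/0.01375 ≈ 100.8212.
t ≈ 25.2053.

25.2 years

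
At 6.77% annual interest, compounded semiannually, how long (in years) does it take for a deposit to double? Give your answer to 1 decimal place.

(1 + 0.03385)^(2t) = 2.
2t = ln 2 / ln(1 + 0.03385) ≈ 0.69315/0.0332897 ≈ 20.8217.
t ≈ 10.4108.

10.4 years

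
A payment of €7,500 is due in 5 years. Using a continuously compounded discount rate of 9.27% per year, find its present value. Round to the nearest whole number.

P = A·e^(−rt) = 7,500·e^(−0.4635).
e^(−0.4635) ≈ 0.6290780149, so P ≈ 4,718.0851.

€4,718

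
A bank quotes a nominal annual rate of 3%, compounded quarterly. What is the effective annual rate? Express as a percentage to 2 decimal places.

One year is 4 periods at 0.0075 each: (1 + 0.0075)^4 ≈ 1.030339.
EAR = 1.030339 − 1 ≈ 3.03392%.

3.03%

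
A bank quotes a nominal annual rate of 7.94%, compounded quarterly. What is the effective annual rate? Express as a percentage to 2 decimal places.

One year is 4 periods at 0.01985 each: (1 + 0.01985)^4 ≈ 1.081796.
EAR = 1.081796 − 1 ≈ 8.17956%.

8.18%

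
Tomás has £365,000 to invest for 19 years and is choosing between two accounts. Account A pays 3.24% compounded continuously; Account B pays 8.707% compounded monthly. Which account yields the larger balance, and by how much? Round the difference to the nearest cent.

Account A growth factor: e^(0.0324·19) = e^0.6156 ≈ 1.85076672652; balance ≈ 675,529.8552.
Account B growth factor: (1 + 0.08707/12)^228 ≈ 5.198432321223; balance ≈ 1,897,427.7972.
Account B is larger by 1,221,897.9421.

Account B, by £1,221,897.94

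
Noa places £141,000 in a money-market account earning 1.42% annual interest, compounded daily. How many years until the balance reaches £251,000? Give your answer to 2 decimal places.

40.61 years

(1 + 0.0000389041)^(365t) = 251,000/141,000 = 1.7801.
365t·ln(1 + 0.0000389041) = ln(1.7801); 365t = 0.57669/3.89034e-05 ≈ 14823.7364.
t ≈ 40.6130 years.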